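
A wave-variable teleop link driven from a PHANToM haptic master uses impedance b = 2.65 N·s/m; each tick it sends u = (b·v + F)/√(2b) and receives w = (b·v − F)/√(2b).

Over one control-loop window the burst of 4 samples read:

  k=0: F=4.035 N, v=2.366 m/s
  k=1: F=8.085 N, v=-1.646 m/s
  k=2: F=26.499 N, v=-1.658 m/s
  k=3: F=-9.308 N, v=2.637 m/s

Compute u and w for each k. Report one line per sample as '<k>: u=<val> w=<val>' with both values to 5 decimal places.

k=0: b·v=2.65×2.366=6.26990; √(2b)=2.30217; u=(6.26990+4.035)/2.30217=4.47616, w=(6.26990−4.035)/2.30217=0.97078
k=1: b·v=2.65×(-1.646)=-4.36190; √(2b)=2.30217; u=(-4.36190+8.085)/2.30217=1.61721, w=(-4.36190−8.085)/2.30217=-5.40659
k=2: b·v=2.65×(-1.658)=-4.39370; √(2b)=2.30217; u=(-4.39370+26.499)/2.30217=9.60193, w=(-4.39370−26.499)/2.30217=-13.41893
k=3: b·v=2.65×2.637=6.98805; √(2b)=2.30217; u=(6.98805+(-9.308))/2.30217=-1.00772, w=(6.98805−(-9.308))/2.30217=7.07855

0: u=4.47616 w=0.97078
1: u=1.61721 w=-5.40659
2: u=9.60193 w=-13.41893
3: u=-1.00772 w=7.07855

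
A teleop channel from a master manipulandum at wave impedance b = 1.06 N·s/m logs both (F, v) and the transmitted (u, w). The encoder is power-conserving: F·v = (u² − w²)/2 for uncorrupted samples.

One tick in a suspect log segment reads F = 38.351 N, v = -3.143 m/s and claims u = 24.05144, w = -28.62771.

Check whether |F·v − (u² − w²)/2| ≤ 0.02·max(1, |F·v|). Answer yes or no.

yes

F·v = 38.351×(-3.143) = -120.5372 W.
(u² − w²)/2 = (578.4718 − 819.5458)/2 = -120.5370 W.
|Δ| = 0.0002;  2% of max(1, |F·v|) = 2.4107.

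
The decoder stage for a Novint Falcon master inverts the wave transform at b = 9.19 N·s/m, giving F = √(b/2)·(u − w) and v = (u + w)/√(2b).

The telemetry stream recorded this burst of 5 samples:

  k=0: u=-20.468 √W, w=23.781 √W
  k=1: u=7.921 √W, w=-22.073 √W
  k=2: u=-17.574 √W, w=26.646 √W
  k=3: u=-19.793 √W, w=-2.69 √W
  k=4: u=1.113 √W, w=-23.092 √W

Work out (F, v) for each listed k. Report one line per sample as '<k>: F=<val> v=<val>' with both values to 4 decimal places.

k=0: u−w=-44.2490, u+w=3.3130; √(b/2)=2.1436, √(2b)=4.2872; F=2.1436×(-44.249)=-94.8519, v=3.3130/4.2872=0.7728
k=1: u−w=29.9940, u+w=-14.1520; √(b/2)=2.1436, √(2b)=4.2872; F=2.1436×29.994=64.2950, v=-14.1520/4.2872=-3.3010
k=2: u−w=-44.2200, u+w=9.0720; √(b/2)=2.1436, √(2b)=4.2872; F=2.1436×(-44.22)=-94.7898, v=9.0720/4.2872=2.1161
k=3: u−w=-17.1030, u+w=-22.4830; √(b/2)=2.1436, √(2b)=4.2872; F=2.1436×(-17.103)=-36.6619, v=-22.4830/4.2872=-5.2442
k=4: u−w=24.2050, u+w=-21.9790; √(b/2)=2.1436, √(2b)=4.2872; F=2.1436×24.205=51.8857, v=-21.9790/4.2872=-5.1267

0: F=-94.8519 v=0.7728
1: F=64.2950 v=-3.3010
2: F=-94.7898 v=2.1161
3: F=-36.6619 v=-5.2442
4: F=51.8857 v=-5.1267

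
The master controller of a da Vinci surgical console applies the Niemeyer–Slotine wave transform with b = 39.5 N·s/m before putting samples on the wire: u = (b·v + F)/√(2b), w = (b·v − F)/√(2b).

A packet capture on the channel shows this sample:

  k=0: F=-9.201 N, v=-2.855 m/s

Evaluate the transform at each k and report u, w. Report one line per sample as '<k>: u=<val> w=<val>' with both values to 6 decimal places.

0: u=-13.723091 w=-11.652704

k=0: b·v=39.5×(-2.855)=-112.772500; √(2b)=8.888194; u=(-112.772500+(-9.201))/8.888194=-13.723091, w=(-112.772500−(-9.201))/8.888194=-11.652704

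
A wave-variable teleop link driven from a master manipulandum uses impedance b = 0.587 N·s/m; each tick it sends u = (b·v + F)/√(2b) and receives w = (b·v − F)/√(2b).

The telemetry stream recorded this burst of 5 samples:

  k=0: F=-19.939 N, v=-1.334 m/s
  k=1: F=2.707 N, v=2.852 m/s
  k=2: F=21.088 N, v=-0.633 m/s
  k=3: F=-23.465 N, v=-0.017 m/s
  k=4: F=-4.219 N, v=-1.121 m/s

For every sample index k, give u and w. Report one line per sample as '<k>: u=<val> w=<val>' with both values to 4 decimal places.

0: u=-19.1249 w=17.6795
1: u=4.0434 w=-0.9533
2: u=19.1197 w=-19.8056
3: u=-21.6656 w=21.6472
4: u=-4.5011 w=3.2865

k=0: b·v=0.587×(-1.334)=-0.7831; √(2b)=1.0835; u=(-0.7831+(-19.939))/1.0835=-19.1249, w=(-0.7831−(-19.939))/1.0835=17.6795
k=1: b·v=0.587×2.852=1.6741; √(2b)=1.0835; u=(1.6741+2.707)/1.0835=4.0434, w=(1.6741−2.707)/1.0835=-0.9533
k=2: b·v=0.587×(-0.633)=-0.3716; √(2b)=1.0835; u=(-0.3716+21.088)/1.0835=19.1197, w=(-0.3716−21.088)/1.0835=-19.8056
k=3: b·v=0.587×(-0.017)=-0.0100; √(2b)=1.0835; u=(-0.0100+(-23.465))/1.0835=-21.6656, w=(-0.0100−(-23.465))/1.0835=21.6472
k=4: b·v=0.587×(-1.121)=-0.6580; √(2b)=1.0835; u=(-0.6580+(-4.219))/1.0835=-4.5011, w=(-0.6580−(-4.219))/1.0835=3.2865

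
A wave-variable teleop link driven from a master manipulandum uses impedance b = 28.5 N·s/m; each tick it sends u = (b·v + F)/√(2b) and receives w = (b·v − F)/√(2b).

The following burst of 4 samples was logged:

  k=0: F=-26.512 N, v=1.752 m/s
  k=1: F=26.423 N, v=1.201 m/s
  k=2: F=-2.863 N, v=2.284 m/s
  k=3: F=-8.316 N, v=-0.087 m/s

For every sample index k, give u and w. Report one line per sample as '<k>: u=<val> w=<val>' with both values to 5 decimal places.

0: u=3.10205 w=10.12526
1: u=8.03349 w=1.03386
2: u=8.24270 w=9.00112
3: u=-1.42990 w=0.77306

k=0: b·v=28.5×1.752=49.93200; √(2b)=7.54983; u=(49.93200+(-26.512))/7.54983=3.10205, w=(49.93200−(-26.512))/7.54983=10.12526
k=1: b·v=28.5×1.201=34.22850; √(2b)=7.54983; u=(34.22850+26.423)/7.54983=8.03349, w=(34.22850−26.423)/7.54983=1.03386
k=2: b·v=28.5×2.284=65.09400; √(2b)=7.54983; u=(65.09400+(-2.863))/7.54983=8.24270, w=(65.09400−(-2.863))/7.54983=9.00112
k=3: b·v=28.5×(-0.087)=-2.47950; √(2b)=7.54983; u=(-2.47950+(-8.316))/7.54983=-1.42990, w=(-2.47950−(-8.316))/7.54983=0.77306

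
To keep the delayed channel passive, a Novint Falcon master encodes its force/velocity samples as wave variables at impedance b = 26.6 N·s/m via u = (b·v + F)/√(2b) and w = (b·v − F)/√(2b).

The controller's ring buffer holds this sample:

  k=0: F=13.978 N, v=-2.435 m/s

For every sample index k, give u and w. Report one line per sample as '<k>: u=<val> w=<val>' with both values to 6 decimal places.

k=0: b·v=26.6×(-2.435)=-64.771000; √(2b)=7.293833; u=(-64.771000+13.978)/7.293833=-6.963828, w=(-64.771000−13.978)/7.293833=-10.796655

0: u=-6.963828 w=-10.796655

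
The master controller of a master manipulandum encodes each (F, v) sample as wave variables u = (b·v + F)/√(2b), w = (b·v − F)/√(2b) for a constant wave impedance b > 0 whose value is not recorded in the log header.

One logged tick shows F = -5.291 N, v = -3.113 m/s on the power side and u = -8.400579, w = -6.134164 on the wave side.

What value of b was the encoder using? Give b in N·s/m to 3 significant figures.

u + w = -14.534743;  u + w = √(2b)·v, so √(2b) = -14.534743/(-3.113) = 4.669047.
b = (√(2b))²/2 = 21.799999/2 = 10.899999.
(Check via u − w = 2F/√(2b): u − w = -2.266415, 2F/√(2b) = -2.266415.)

b = 10.9 N·s/m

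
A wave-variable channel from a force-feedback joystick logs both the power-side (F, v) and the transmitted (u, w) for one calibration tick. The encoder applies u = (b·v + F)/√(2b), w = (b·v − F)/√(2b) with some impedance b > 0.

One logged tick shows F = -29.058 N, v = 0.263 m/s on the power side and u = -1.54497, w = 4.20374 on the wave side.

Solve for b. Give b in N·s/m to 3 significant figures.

b = 51.1 N·s/m

u + w = 2.6588;  u + w = √(2b)·v, so √(2b) = 2.6588/0.263 = 10.1094.
b = (√(2b))²/2 = 102.1998/2 = 51.0999.
(Check via u − w = 2F/√(2b): u − w = -5.7487, 2F/√(2b) = -5.7487.)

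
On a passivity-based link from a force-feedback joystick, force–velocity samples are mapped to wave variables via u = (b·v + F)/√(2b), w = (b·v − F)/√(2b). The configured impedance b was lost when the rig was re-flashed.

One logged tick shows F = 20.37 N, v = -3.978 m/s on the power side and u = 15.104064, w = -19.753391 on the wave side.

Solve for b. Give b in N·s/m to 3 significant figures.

b = 0.683 N·s/m

u + w = -4.649327;  u + w = √(2b)·v, so √(2b) = -4.649327/(-3.978) = 1.168760.
b = (√(2b))²/2 = 1.366000/2 = 0.683000.
(Check via u − w = 2F/√(2b): u − w = 34.857455, 2F/√(2b) = 34.857458.)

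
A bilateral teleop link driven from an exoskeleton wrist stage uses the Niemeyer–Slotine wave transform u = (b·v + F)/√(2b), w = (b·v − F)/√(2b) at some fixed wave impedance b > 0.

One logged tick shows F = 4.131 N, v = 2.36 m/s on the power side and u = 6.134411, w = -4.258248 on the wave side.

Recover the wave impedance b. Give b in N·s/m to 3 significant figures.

b = 0.316 N·s/m

u + w = 1.876163;  u + w = √(2b)·v, so √(2b) = 1.876163/2.36 = 0.794984.
b = (√(2b))²/2 = 0.632000/2 = 0.316000.
(Check via u − w = 2F/√(2b): u − w = 10.392659, 2F/√(2b) = 10.392658.)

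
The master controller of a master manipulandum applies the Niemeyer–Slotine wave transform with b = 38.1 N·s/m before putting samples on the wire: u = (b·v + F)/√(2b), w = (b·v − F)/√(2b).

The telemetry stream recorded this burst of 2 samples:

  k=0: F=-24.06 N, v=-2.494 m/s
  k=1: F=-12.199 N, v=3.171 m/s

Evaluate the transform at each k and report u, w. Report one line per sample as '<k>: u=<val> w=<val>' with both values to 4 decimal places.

0: u=-13.6416 w=-8.1291
1: u=12.4428 w=15.2377

k=0: b·v=38.1×(-2.494)=-95.0214; √(2b)=8.7293; u=(-95.0214+(-24.06))/8.7293=-13.6416, w=(-95.0214−(-24.06))/8.7293=-8.1291
k=1: b·v=38.1×3.171=120.8151; √(2b)=8.7293; u=(120.8151+(-12.199))/8.7293=12.4428, w=(120.8151−(-12.199))/8.7293=15.2377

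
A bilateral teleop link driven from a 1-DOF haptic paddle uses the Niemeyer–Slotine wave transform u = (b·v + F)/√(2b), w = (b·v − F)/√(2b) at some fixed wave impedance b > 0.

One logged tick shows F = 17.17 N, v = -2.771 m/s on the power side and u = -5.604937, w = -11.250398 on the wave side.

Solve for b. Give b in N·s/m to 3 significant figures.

b = 18.5 N·s/m

u + w = -16.855335;  u + w = √(2b)·v, so √(2b) = -16.855335/(-2.771) = 6.082763.
b = (√(2b))²/2 = 37.000000/2 = 18.500000.
(Check via u − w = 2F/√(2b): u − w = 5.645461, 2F/√(2b) = 5.645461.)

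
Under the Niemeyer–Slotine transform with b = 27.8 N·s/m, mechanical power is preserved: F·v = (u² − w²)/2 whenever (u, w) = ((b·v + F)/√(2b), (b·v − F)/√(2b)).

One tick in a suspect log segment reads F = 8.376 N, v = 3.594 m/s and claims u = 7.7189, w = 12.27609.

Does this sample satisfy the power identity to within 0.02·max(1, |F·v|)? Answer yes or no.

F·v = 8.376×3.594 = 30.10334 W.
(u² − w²)/2 = (59.58142 − 150.70239)/2 = -45.56048 W.
|Δ| = 75.66383;  2% of max(1, |F·v|) = 0.60207.

no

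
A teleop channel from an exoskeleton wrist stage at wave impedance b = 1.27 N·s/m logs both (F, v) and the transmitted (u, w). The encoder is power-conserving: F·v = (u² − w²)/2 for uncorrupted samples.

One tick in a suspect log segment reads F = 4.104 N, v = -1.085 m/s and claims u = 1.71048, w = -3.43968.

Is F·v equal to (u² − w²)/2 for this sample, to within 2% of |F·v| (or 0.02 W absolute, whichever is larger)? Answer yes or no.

yes

F·v = 4.104×(-1.085) = -4.45284 W.
(u² − w²)/2 = (2.92574 − 11.83140)/2 = -4.45283 W.
|Δ| = 0.00001;  2% of max(1, |F·v|) = 0.08906.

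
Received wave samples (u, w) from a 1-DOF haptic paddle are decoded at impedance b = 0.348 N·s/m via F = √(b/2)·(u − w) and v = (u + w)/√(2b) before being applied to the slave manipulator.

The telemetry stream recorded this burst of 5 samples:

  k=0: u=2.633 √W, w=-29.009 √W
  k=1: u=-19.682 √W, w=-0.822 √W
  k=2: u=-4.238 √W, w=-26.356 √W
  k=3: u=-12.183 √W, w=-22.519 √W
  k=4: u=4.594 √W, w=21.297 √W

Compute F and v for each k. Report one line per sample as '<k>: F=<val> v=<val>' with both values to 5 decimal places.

k=0: u−w=31.64200, u+w=-26.37600; √(b/2)=0.41713, √(2b)=0.83427; F=0.41713×31.642=13.19892, v=-26.37600/0.83427=-31.61581
k=1: u−w=-18.86000, u+w=-20.50400; √(b/2)=0.41713, √(2b)=0.83427; F=0.41713×(-18.86)=-7.86713, v=-20.50400/0.83427=-24.57729
k=2: u−w=22.11800, u+w=-30.59400; √(b/2)=0.41713, √(2b)=0.83427; F=0.41713×22.118=9.22615, v=-30.59400/0.83427=-36.67175
k=3: u−w=10.33600, u+w=-34.70200; √(b/2)=0.41713, √(2b)=0.83427; F=0.41713×10.336=4.31149, v=-34.70200/0.83427=-41.59584
k=4: u−w=-16.70300, u+w=25.89100; √(b/2)=0.41713, √(2b)=0.83427; F=0.41713×(-16.703)=-6.96737, v=25.89100/0.83427=31.03446

0: F=13.19892 v=-31.61581
1: F=-7.86713 v=-24.57729
2: F=9.22615 v=-36.67175
3: F=4.31149 v=-41.59584
4: F=-6.96737 v=31.03446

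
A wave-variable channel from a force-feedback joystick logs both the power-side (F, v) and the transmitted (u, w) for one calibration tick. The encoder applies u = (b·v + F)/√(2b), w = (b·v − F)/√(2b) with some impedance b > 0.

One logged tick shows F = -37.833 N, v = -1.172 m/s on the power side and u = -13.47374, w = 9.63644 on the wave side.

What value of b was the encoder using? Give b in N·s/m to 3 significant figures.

u + w = -3.83730;  u + w = √(2b)·v, so √(2b) = -3.83730/(-1.172) = 3.27415.
b = (√(2b))²/2 = 10.72004/2 = 5.36002.
(Check via u − w = 2F/√(2b): u − w = -23.11018, 2F/√(2b) = -23.11014.)

b = 5.36 N·s/m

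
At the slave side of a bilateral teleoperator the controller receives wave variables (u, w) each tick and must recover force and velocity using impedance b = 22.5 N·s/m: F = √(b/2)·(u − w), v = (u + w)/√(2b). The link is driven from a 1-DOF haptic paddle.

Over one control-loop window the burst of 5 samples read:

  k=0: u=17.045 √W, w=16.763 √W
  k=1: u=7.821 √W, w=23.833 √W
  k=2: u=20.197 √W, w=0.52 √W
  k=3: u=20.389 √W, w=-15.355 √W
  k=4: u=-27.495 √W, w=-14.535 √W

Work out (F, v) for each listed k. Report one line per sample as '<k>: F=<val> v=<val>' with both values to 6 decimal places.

k=0: u−w=0.282000, u+w=33.808000; √(b/2)=3.354102, √(2b)=6.708204; F=3.354102×0.282=0.945857, v=33.808000/6.708204=5.039799
k=1: u−w=-16.012000, u+w=31.654000; √(b/2)=3.354102, √(2b)=6.708204; F=3.354102×(-16.012)=-53.705881, v=31.654000/6.708204=4.718700
k=2: u−w=19.677000, u+w=20.717000; √(b/2)=3.354102, √(2b)=6.708204; F=3.354102×19.677=65.998664, v=20.717000/6.708204=3.088308
k=3: u−w=35.744000, u+w=5.034000; √(b/2)=3.354102, √(2b)=6.708204; F=3.354102×35.744=119.889021, v=5.034000/6.708204=0.750424
k=4: u−w=-12.960000, u+w=-42.030000; √(b/2)=3.354102, √(2b)=6.708204; F=3.354102×(-12.96)=-43.469161, v=-42.030000/6.708204=-6.265462

0: F=0.945857 v=5.039799
1: F=-53.705881 v=4.718700
2: F=65.998664 v=3.088308
3: F=119.889021 v=0.750424
4: F=-43.469161 v=-6.265462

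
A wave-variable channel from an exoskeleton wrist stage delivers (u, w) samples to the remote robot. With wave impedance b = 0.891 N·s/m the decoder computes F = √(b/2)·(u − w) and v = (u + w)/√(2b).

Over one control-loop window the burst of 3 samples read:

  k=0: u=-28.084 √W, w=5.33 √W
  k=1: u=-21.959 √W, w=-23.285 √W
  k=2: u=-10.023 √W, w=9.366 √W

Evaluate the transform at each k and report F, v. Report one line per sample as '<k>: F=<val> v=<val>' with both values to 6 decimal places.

0: F=-22.302437 v=-17.045271
1: F=0.885049 v=-33.892776
2: F=-12.941341 v=-0.492166

k=0: u−w=-33.414000, u+w=-22.754000; √(b/2)=0.667458, √(2b)=1.334916; F=0.667458×(-33.414)=-22.302437, v=-22.754000/1.334916=-17.045271
k=1: u−w=1.326000, u+w=-45.244000; √(b/2)=0.667458, √(2b)=1.334916; F=0.667458×1.326=0.885049, v=-45.244000/1.334916=-33.892776
k=2: u−w=-19.389000, u+w=-0.657000; √(b/2)=0.667458, √(2b)=1.334916; F=0.667458×(-19.389)=-12.941341, v=-0.657000/1.334916=-0.492166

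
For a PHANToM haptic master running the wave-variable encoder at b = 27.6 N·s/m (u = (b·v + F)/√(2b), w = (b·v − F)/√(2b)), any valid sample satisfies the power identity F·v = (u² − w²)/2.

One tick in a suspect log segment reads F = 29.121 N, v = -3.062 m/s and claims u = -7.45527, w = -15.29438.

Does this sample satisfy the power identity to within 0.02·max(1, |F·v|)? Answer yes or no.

yes

F·v = 29.121×(-3.062) = -89.16850 W.
(u² − w²)/2 = (55.58105 − 233.91806)/2 = -89.16850 W.
|Δ| = 0.00000;  2% of max(1, |F·v|) = 1.78337.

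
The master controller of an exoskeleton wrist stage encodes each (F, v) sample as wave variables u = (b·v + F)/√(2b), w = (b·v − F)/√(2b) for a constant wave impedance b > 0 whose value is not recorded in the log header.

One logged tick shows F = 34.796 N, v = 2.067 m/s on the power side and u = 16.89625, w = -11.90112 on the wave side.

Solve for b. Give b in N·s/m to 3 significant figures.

b = 2.92 N·s/m

u + w = 4.99513;  u + w = √(2b)·v, so √(2b) = 4.99513/2.067 = 2.41661.
b = (√(2b))²/2 = 5.84000/2 = 2.92000.
(Check via u − w = 2F/√(2b): u − w = 28.79737, 2F/√(2b) = 28.79738.)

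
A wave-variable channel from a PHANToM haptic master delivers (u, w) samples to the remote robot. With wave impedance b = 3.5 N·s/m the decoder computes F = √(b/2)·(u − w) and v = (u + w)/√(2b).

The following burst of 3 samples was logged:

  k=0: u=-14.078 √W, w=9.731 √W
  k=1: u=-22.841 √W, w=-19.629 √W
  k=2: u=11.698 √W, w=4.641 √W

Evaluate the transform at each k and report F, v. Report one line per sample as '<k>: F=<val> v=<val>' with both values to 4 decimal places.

k=0: u−w=-23.8090, u+w=-4.3470; √(b/2)=1.3229, √(2b)=2.6458; F=1.3229×(-23.809)=-31.4963, v=-4.3470/2.6458=-1.6430
k=1: u−w=-3.2120, u+w=-42.4700; √(b/2)=1.3229, √(2b)=2.6458; F=1.3229×(-3.212)=-4.2491, v=-42.4700/2.6458=-16.0522
k=2: u−w=7.0570, u+w=16.3390; √(b/2)=1.3229, √(2b)=2.6458; F=1.3229×7.057=9.3355, v=16.3390/2.6458=6.1756

0: F=-31.4963 v=-1.6430
1: F=-4.2491 v=-16.0522
2: F=9.3355 v=6.1756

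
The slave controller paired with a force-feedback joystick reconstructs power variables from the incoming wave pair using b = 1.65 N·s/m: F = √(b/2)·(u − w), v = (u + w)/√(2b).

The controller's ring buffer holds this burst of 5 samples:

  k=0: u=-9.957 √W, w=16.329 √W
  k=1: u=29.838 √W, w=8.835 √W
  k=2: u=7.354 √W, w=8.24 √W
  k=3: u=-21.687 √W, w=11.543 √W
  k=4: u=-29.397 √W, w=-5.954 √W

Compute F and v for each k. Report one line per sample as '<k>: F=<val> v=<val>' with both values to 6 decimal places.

0: F=-23.875445 v=3.507671
1: F=19.076922 v=21.288786
2: F=-0.804749 v=8.584214
3: F=-30.182646 v=-5.584088
4: F=-21.293162 v=-19.460085

k=0: u−w=-26.286000, u+w=6.372000; √(b/2)=0.908295, √(2b)=1.816590; F=0.908295×(-26.286)=-23.875445, v=6.372000/1.816590=3.507671
k=1: u−w=21.003000, u+w=38.673000; √(b/2)=0.908295, √(2b)=1.816590; F=0.908295×21.003=19.076922, v=38.673000/1.816590=21.288786
k=2: u−w=-0.886000, u+w=15.594000; √(b/2)=0.908295, √(2b)=1.816590; F=0.908295×(-0.886)=-0.804749, v=15.594000/1.816590=8.584214
k=3: u−w=-33.230000, u+w=-10.144000; √(b/2)=0.908295, √(2b)=1.816590; F=0.908295×(-33.23)=-30.182646, v=-10.144000/1.816590=-5.584088
k=4: u−w=-23.443000, u+w=-35.351000; √(b/2)=0.908295, √(2b)=1.816590; F=0.908295×(-23.443)=-21.293162, v=-35.351000/1.816590=-19.460085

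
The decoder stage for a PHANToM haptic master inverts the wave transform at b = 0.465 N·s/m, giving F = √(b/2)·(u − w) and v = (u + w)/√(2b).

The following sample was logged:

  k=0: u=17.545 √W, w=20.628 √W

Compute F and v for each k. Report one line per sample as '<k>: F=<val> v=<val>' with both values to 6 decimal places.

k=0: u−w=-3.083000, u+w=38.173000; √(b/2)=0.482183, √(2b)=0.964365; F=0.482183×(-3.083)=-1.486569, v=38.173000/0.964365=39.583557

0: F=-1.486569 v=39.583557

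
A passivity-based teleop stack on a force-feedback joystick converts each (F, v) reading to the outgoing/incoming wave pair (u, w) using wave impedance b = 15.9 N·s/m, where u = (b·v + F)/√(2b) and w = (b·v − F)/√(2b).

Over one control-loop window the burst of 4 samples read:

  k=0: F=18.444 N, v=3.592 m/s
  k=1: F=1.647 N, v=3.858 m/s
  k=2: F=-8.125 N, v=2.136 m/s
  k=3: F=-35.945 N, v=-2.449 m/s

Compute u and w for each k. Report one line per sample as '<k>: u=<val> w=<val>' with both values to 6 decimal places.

k=0: b·v=15.9×3.592=57.112800; √(2b)=5.639149; u=(57.112800+18.444)/5.639149=13.398618, w=(57.112800−18.444)/5.639149=6.857205
k=1: b·v=15.9×3.858=61.342200; √(2b)=5.639149; u=(61.342200+1.647)/5.639149=11.169984, w=(61.342200−1.647)/5.639149=10.585853
k=2: b·v=15.9×2.136=33.962400; √(2b)=5.639149; u=(33.962400+(-8.125))/5.639149=4.581791, w=(33.962400−(-8.125))/5.639149=7.463431
k=3: b·v=15.9×(-2.449)=-38.939100; √(2b)=5.639149; u=(-38.939100+(-35.945))/5.639149=-13.279327, w=(-38.939100−(-35.945))/5.639149=-0.530949

0: u=13.398618 w=6.857205
1: u=11.169984 w=10.585853
2: u=4.581791 w=7.463431
3: u=-13.279327 w=-0.530949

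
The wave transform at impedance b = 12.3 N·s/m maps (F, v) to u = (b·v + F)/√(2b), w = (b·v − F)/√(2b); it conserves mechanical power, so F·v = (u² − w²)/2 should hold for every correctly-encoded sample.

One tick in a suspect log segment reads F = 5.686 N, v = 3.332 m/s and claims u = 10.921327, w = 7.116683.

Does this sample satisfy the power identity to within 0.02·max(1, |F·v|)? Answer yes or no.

F·v = 5.686×3.332 = 18.945752 W.
(u² − w²)/2 = (119.275383 − 50.647177)/2 = 34.314103 W.
|Δ| = 15.368351;  2% of max(1, |F·v|) = 0.378915.

no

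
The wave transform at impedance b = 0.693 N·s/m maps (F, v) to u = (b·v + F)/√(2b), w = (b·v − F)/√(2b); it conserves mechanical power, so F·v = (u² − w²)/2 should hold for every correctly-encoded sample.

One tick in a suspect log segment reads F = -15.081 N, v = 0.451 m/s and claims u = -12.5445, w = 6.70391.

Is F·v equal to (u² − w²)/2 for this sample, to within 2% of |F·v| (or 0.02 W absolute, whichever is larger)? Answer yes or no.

no

F·v = (-15.081)×0.451 = -6.80153 W.
(u² − w²)/2 = (157.36448 − 44.94241)/2 = 56.21104 W.
|Δ| = 63.01257;  2% of max(1, |F·v|) = 0.13603.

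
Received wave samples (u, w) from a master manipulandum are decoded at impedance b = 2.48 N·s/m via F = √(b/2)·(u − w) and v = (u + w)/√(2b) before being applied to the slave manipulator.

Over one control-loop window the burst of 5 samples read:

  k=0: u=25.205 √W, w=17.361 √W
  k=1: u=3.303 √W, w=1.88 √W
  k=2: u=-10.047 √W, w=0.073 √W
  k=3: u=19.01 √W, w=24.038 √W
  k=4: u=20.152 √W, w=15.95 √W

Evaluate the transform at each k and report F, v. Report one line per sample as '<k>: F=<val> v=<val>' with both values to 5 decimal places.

0: F=8.73471 v=19.11270
1: F=1.58459 v=2.32724
2: F=-11.26916 v=-4.47846
3: F=-5.59894 v=19.32912
4: F=4.67915 v=16.21028

k=0: u−w=7.84400, u+w=42.56600; √(b/2)=1.11355, √(2b)=2.22711; F=1.11355×7.844=8.73471, v=42.56600/2.22711=19.11270
k=1: u−w=1.42300, u+w=5.18300; √(b/2)=1.11355, √(2b)=2.22711; F=1.11355×1.423=1.58459, v=5.18300/2.22711=2.32724
k=2: u−w=-10.12000, u+w=-9.97400; √(b/2)=1.11355, √(2b)=2.22711; F=1.11355×(-10.12)=-11.26916, v=-9.97400/2.22711=-4.47846
k=3: u−w=-5.02800, u+w=43.04800; √(b/2)=1.11355, √(2b)=2.22711; F=1.11355×(-5.028)=-5.59894, v=43.04800/2.22711=19.32912
k=4: u−w=4.20200, u+w=36.10200; √(b/2)=1.11355, √(2b)=2.22711; F=1.11355×4.202=4.67915, v=36.10200/2.22711=16.21028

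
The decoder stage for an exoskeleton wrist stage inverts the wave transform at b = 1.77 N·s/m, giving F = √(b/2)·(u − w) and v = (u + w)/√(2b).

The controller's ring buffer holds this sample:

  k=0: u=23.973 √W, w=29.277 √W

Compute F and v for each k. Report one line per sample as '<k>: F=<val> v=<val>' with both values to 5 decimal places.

k=0: u−w=-5.30400, u+w=53.25000; √(b/2)=0.94074, √(2b)=1.88149; F=0.94074×(-5.304)=-4.98971, v=53.25000/1.88149=28.30206

0: F=-4.98971 v=28.30206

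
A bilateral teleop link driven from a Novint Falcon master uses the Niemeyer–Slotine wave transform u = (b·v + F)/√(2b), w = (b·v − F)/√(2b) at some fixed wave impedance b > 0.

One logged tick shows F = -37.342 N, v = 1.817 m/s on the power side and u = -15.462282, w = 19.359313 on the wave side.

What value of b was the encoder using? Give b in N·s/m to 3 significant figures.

u + w = 3.897031;  u + w = √(2b)·v, so √(2b) = 3.897031/1.817 = 2.144761.
b = (√(2b))²/2 = 4.600000/2 = 2.300000.
(Check via u − w = 2F/√(2b): u − w = -34.821595, 2F/√(2b) = -34.821593.)

b = 2.3 N·s/m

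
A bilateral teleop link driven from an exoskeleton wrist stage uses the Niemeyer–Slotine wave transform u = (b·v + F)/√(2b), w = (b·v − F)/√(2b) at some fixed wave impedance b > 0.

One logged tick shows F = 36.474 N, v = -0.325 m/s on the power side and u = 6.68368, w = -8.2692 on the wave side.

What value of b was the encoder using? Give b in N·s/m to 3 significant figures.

b = 11.9 N·s/m

u + w = -1.58552;  u + w = √(2b)·v, so √(2b) = -1.58552/(-0.325) = 4.87852.
b = (√(2b))²/2 = 23.79999/2 = 11.89999.
(Check via u − w = 2F/√(2b): u − w = 14.95288, 2F/√(2b) = 14.95289.)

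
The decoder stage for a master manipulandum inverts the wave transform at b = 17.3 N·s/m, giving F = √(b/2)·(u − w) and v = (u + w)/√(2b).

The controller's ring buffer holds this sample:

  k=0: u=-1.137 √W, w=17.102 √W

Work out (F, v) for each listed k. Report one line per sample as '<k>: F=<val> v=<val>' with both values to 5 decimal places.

k=0: u−w=-18.23900, u+w=15.96500; √(b/2)=2.94109, √(2b)=5.88218; F=2.94109×(-18.239)=-53.64251, v=15.96500/5.88218=2.71413

0: F=-53.64251 v=2.71413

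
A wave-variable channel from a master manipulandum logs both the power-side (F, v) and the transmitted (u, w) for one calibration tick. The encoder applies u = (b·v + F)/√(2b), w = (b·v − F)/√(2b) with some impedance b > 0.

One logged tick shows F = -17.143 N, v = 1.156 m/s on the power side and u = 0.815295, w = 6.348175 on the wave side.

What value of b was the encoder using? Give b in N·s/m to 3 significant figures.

u + w = 7.163470;  u + w = √(2b)·v, so √(2b) = 7.163470/1.156 = 6.196773.
b = (√(2b))²/2 = 38.400000/2 = 19.200000.
(Check via u − w = 2F/√(2b): u − w = -5.532880, 2F/√(2b) = -5.532879.)

b = 19.2 N·s/m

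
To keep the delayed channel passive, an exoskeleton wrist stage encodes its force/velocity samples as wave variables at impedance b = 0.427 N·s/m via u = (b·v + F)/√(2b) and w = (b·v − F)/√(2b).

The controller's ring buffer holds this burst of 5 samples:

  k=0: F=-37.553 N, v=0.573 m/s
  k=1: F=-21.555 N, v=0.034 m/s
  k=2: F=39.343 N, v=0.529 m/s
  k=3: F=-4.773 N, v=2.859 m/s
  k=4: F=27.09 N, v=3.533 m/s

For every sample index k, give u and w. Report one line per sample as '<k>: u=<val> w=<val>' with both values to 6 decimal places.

0: u=-40.371684 w=40.901205
1: u=-23.309152 w=23.340573
2: u=42.817850 w=-42.328990
3: u=-3.843876 w=6.485938
4: u=30.946797 w=-27.681876

k=0: b·v=0.427×0.573=0.244671; √(2b)=0.924121; u=(0.244671+(-37.553))/0.924121=-40.371684, w=(0.244671−(-37.553))/0.924121=40.901205
k=1: b·v=0.427×0.034=0.014518; √(2b)=0.924121; u=(0.014518+(-21.555))/0.924121=-23.309152, w=(0.014518−(-21.555))/0.924121=23.340573
k=2: b·v=0.427×0.529=0.225883; √(2b)=0.924121; u=(0.225883+39.343)/0.924121=42.817850, w=(0.225883−39.343)/0.924121=-42.328990
k=3: b·v=0.427×2.859=1.220793; √(2b)=0.924121; u=(1.220793+(-4.773))/0.924121=-3.843876, w=(1.220793−(-4.773))/0.924121=6.485938
k=4: b·v=0.427×3.533=1.508591; √(2b)=0.924121; u=(1.508591+27.09)/0.924121=30.946797, w=(1.508591−27.09)/0.924121=-27.681876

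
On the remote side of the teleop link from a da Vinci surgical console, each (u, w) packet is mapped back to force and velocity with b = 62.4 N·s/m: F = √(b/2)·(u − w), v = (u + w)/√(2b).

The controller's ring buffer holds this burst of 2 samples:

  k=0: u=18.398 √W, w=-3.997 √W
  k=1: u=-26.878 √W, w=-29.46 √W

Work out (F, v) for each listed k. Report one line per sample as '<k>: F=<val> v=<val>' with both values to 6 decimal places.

0: F=125.091662 v=1.289096
1: F=14.422267 v=-5.043060

k=0: u−w=22.395000, u+w=14.401000; √(b/2)=5.585696, √(2b)=11.171392; F=5.585696×22.395=125.091662, v=14.401000/11.171392=1.289096
k=1: u−w=2.582000, u+w=-56.338000; √(b/2)=5.585696, √(2b)=11.171392; F=5.585696×2.582=14.422267, v=-56.338000/11.171392=-5.043060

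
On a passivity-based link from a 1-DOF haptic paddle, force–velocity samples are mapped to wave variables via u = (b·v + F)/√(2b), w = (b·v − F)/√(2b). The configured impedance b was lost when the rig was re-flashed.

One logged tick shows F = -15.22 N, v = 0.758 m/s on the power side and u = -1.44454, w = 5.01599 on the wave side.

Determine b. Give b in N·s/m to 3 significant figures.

b = 11.1 N·s/m

u + w = 3.57145;  u + w = √(2b)·v, so √(2b) = 3.57145/0.758 = 4.71168.
b = (√(2b))²/2 = 22.19989/2 = 11.09994.
(Check via u − w = 2F/√(2b): u − w = -6.46053, 2F/√(2b) = -6.46055.)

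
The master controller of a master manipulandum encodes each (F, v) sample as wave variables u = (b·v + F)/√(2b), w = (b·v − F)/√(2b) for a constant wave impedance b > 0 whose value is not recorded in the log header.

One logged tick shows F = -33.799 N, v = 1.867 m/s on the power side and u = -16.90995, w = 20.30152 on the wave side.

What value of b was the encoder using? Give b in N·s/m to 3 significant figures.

b = 1.65 N·s/m

u + w = 3.39157;  u + w = √(2b)·v, so √(2b) = 3.39157/1.867 = 1.81659.
b = (√(2b))²/2 = 3.29999/2 = 1.65000.
(Check via u − w = 2F/√(2b): u − w = -37.21147, 2F/√(2b) = -37.21152.)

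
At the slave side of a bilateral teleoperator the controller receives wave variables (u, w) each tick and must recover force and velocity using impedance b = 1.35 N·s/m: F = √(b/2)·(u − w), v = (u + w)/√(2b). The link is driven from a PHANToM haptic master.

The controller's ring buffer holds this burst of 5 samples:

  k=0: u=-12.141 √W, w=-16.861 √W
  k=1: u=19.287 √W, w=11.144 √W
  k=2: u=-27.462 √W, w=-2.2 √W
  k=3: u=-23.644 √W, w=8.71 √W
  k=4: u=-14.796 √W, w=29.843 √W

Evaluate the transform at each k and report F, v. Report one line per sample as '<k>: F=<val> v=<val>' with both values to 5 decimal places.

k=0: u−w=4.72000, u+w=-29.00200; √(b/2)=0.82158, √(2b)=1.64317; F=0.82158×4.72=3.87788, v=-29.00200/1.64317=-17.65006
k=1: u−w=8.14300, u+w=30.43100; √(b/2)=0.82158, √(2b)=1.64317; F=0.82158×8.143=6.69016, v=30.43100/1.64317=18.51972
k=2: u−w=-25.26200, u+w=-29.66200; √(b/2)=0.82158, √(2b)=1.64317; F=0.82158×(-25.262)=-20.75485, v=-29.66200/1.64317=-18.05172
k=3: u−w=-32.35400, u+w=-14.93400; √(b/2)=0.82158, √(2b)=1.64317; F=0.82158×(-32.354)=-26.58152, v=-14.93400/1.64317=-9.08854
k=4: u−w=-44.63900, u+w=15.04700; √(b/2)=0.82158, √(2b)=1.64317; F=0.82158×(-44.639)=-36.67468, v=15.04700/1.64317=9.15731

0: F=3.87788 v=-17.65006
1: F=6.69016 v=18.51972
2: F=-20.75485 v=-18.05172
3: F=-26.58152 v=-9.08854
4: F=-36.67468 v=9.15731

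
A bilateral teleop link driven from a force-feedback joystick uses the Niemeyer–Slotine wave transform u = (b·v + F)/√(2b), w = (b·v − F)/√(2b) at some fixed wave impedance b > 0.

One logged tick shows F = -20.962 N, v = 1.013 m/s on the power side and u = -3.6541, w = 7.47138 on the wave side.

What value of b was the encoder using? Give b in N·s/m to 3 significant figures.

b = 7.1 N·s/m

u + w = 3.81728;  u + w = √(2b)·v, so √(2b) = 3.81728/1.013 = 3.76829.
b = (√(2b))²/2 = 14.20003/2 = 7.10001.
(Check via u − w = 2F/√(2b): u − w = -11.12548, 2F/√(2b) = -11.12546.)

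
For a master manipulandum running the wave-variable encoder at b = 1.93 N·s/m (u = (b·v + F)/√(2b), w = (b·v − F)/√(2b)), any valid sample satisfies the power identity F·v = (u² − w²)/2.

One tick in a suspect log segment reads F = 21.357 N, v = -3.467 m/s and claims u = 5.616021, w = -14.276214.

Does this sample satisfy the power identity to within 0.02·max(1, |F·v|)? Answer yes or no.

F·v = 21.357×(-3.467) = -74.044719 W.
(u² − w²)/2 = (31.539692 − 203.810286)/2 = -86.135297 W.
|Δ| = 12.090578;  2% of max(1, |F·v|) = 1.480894.

no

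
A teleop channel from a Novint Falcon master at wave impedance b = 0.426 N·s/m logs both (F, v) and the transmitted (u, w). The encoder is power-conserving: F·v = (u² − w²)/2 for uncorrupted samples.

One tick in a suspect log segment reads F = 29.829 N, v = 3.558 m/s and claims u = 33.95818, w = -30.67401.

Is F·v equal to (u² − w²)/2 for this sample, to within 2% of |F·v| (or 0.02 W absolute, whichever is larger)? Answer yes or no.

yes

F·v = 29.829×3.558 = 106.13158 W.
(u² − w²)/2 = (1153.15799 − 940.89489)/2 = 106.13155 W.
|Δ| = 0.00003;  2% of max(1, |F·v|) = 2.12263.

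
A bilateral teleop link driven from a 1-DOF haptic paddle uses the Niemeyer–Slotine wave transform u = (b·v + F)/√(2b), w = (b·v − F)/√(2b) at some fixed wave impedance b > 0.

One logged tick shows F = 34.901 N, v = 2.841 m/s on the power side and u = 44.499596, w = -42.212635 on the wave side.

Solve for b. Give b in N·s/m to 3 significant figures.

b = 0.324 N·s/m

u + w = 2.286961;  u + w = √(2b)·v, so √(2b) = 2.286961/2.841 = 0.804985.
b = (√(2b))²/2 = 0.648000/2 = 0.324000.
(Check via u − w = 2F/√(2b): u − w = 86.712231, 2F/√(2b) = 86.712227.)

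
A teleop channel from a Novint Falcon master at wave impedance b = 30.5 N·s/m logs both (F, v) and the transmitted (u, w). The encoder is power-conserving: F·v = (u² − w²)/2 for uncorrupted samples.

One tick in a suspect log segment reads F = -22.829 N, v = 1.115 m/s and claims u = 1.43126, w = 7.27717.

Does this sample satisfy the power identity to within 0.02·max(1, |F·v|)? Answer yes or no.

yes

F·v = (-22.829)×1.115 = -25.4543 W.
(u² − w²)/2 = (2.0485 − 52.9572)/2 = -25.4543 W.
|Δ| = 0.0000;  2% of max(1, |F·v|) = 0.5091.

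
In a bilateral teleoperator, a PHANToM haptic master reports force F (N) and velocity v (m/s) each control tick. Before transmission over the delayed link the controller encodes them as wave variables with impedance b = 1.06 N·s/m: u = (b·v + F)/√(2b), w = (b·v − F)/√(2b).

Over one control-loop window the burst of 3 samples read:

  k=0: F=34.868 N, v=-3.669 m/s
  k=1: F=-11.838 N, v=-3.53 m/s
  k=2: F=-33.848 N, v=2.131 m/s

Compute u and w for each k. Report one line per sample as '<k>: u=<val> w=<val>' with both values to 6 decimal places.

0: u=21.276368 w=-26.618513
1: u=-10.700251 w=5.560493
2: u=-21.695510 w=24.798293

k=0: b·v=1.06×(-3.669)=-3.889140; √(2b)=1.456022; u=(-3.889140+34.868)/1.456022=21.276368, w=(-3.889140−34.868)/1.456022=-26.618513
k=1: b·v=1.06×(-3.53)=-3.741800; √(2b)=1.456022; u=(-3.741800+(-11.838))/1.456022=-10.700251, w=(-3.741800−(-11.838))/1.456022=5.560493
k=2: b·v=1.06×2.131=2.258860; √(2b)=1.456022; u=(2.258860+(-33.848))/1.456022=-21.695510, w=(2.258860−(-33.848))/1.456022=24.798293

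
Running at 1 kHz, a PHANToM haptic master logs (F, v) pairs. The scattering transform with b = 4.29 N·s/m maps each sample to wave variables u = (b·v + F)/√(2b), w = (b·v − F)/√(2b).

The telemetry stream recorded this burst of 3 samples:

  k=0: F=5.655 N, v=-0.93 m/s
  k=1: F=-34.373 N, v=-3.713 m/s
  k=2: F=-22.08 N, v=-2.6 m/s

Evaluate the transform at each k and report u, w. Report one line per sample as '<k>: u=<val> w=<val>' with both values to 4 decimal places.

k=0: b·v=4.29×(-0.93)=-3.9897; √(2b)=2.9292; u=(-3.9897+5.655)/2.9292=0.5685, w=(-3.9897−5.655)/2.9292=-3.2926
k=1: b·v=4.29×(-3.713)=-15.9288; √(2b)=2.9292; u=(-15.9288+(-34.373))/2.9292=-17.1727, w=(-15.9288−(-34.373))/2.9292=6.2968
k=2: b·v=4.29×(-2.6)=-11.1540; √(2b)=2.9292; u=(-11.1540+(-22.08))/2.9292=-11.3459, w=(-11.1540−(-22.08))/2.9292=3.7301

0: u=0.5685 w=-3.2926
1: u=-17.1727 w=6.2968
2: u=-11.3459 w=3.7301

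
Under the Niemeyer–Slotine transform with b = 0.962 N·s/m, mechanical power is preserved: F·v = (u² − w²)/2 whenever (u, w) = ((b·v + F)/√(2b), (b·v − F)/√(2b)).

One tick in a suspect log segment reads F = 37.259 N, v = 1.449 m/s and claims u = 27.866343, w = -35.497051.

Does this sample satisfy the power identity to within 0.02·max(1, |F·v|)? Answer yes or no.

F·v = 37.259×1.449 = 53.988291 W.
(u² − w²)/2 = (776.533072 − 1260.040630)/2 = -241.753779 W.
|Δ| = 295.742070;  2% of max(1, |F·v|) = 1.079766.

no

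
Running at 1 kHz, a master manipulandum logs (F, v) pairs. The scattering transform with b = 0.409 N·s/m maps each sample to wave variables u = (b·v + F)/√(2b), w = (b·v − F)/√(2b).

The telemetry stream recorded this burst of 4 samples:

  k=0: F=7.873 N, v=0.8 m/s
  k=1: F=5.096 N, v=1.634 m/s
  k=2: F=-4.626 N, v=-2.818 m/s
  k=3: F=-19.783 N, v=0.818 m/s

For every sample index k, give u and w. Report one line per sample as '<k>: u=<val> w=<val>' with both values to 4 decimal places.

0: u=9.0667 w=-8.3431
1: u=6.3734 w=-4.8955
2: u=-6.3892 w=3.8405
3: u=-21.5034 w=22.2433

k=0: b·v=0.409×0.8=0.3272; √(2b)=0.9044; u=(0.3272+7.873)/0.9044=9.0667, w=(0.3272−7.873)/0.9044=-8.3431
k=1: b·v=0.409×1.634=0.6683; √(2b)=0.9044; u=(0.6683+5.096)/0.9044=6.3734, w=(0.6683−5.096)/0.9044=-4.8955
k=2: b·v=0.409×(-2.818)=-1.1526; √(2b)=0.9044; u=(-1.1526+(-4.626))/0.9044=-6.3892, w=(-1.1526−(-4.626))/0.9044=3.8405
k=3: b·v=0.409×0.818=0.3346; √(2b)=0.9044; u=(0.3346+(-19.783))/0.9044=-21.5034, w=(0.3346−(-19.783))/0.9044=22.2433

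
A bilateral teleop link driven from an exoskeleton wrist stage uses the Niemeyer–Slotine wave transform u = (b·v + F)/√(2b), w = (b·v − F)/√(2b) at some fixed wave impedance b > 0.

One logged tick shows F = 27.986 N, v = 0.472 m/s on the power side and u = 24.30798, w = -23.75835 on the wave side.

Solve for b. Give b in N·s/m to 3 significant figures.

b = 0.678 N·s/m

u + w = 0.5496;  u + w = √(2b)·v, so √(2b) = 0.5496/0.472 = 1.1645.
b = (√(2b))²/2 = 1.3560/2 = 0.6780.
(Check via u − w = 2F/√(2b): u − w = 48.0663, 2F/√(2b) = 48.0665.)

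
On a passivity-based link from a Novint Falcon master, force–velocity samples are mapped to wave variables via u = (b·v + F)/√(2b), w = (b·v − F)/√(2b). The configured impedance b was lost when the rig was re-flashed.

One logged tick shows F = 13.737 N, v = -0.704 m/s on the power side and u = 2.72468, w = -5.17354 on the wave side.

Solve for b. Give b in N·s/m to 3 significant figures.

b = 6.05 N·s/m

u + w = -2.44886;  u + w = √(2b)·v, so √(2b) = -2.44886/(-0.704) = 3.47849.
b = (√(2b))²/2 = 12.09992/2 = 6.04996.
(Check via u − w = 2F/√(2b): u − w = 7.89822, 2F/√(2b) = 7.89824.)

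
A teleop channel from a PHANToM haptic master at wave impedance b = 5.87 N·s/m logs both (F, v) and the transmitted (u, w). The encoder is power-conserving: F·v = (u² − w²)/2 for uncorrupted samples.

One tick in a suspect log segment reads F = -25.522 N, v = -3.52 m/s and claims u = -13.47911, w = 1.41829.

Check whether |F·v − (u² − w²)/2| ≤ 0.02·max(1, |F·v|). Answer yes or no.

F·v = (-25.522)×(-3.52) = 89.8374 W.
(u² − w²)/2 = (181.6864 − 2.0115)/2 = 89.8374 W.
|Δ| = 0.0000;  2% of max(1, |F·v|) = 1.7967.

yes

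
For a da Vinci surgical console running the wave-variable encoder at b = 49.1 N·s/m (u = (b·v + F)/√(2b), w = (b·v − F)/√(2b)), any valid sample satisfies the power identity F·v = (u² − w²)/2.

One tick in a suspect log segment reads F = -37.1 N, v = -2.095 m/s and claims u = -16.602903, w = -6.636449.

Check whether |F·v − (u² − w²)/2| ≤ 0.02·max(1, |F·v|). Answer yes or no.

no

F·v = (-37.1)×(-2.095) = 77.724500 W.
(u² − w²)/2 = (275.656388 − 44.042455)/2 = 115.806966 W.
|Δ| = 38.082466;  2% of max(1, |F·v|) = 1.554490.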